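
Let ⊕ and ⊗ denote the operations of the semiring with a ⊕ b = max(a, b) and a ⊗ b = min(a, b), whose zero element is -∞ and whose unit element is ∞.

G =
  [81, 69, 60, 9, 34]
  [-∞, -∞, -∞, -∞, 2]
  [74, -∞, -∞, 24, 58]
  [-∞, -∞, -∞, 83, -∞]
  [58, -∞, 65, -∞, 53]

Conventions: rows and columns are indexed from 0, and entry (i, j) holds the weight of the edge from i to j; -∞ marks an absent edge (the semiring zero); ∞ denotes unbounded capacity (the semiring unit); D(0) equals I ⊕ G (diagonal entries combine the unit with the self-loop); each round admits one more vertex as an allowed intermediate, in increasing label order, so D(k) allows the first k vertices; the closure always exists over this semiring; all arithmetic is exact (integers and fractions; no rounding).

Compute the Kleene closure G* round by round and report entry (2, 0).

D(0):
  [∞, 69, 60, 9, 34]
  [-∞, ∞, -∞, -∞, 2]
  [74, -∞, ∞, 24, 58]
  [-∞, -∞, -∞, ∞, -∞]
  [58, -∞, 65, -∞, ∞]
D(1):
  [∞, 69, 60, 9, 34]
  [-∞, ∞, -∞, -∞, 2]
  [74, 69, ∞, 24, 58]
  [-∞, -∞, -∞, ∞, -∞]
  [58, 58, 65, 9, ∞]
D(2):
  [∞, 69, 60, 9, 34]
  [-∞, ∞, -∞, -∞, 2]
  [74, 69, ∞, 24, 58]
  [-∞, -∞, -∞, ∞, -∞]
  [58, 58, 65, 9, ∞]
D(3):
  [∞, 69, 60, 24, 58]
  [-∞, ∞, -∞, -∞, 2]
  [74, 69, ∞, 24, 58]
  [-∞, -∞, -∞, ∞, -∞]
  [65, 65, 65, 24, ∞]
D(4):
  [∞, 69, 60, 24, 58]
  [-∞, ∞, -∞, -∞, 2]
  [74, 69, ∞, 24, 58]
  [-∞, -∞, -∞, ∞, -∞]
  [65, 65, 65, 24, ∞]
D(5):
  [∞, 69, 60, 24, 58]
  [2, ∞, 2, 2, 2]
  [74, 69, ∞, 24, 58]
  [-∞, -∞, -∞, ∞, -∞]
  [65, 65, 65, 24, ∞]
Answer: G*[2][0] = 74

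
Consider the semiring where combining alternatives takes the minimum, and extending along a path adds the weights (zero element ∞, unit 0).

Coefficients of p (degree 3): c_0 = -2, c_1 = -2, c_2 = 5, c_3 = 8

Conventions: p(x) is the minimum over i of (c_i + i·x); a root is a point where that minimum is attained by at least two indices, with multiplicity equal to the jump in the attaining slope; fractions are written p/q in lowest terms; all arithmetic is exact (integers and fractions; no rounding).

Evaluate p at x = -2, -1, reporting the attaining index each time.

p(-2) = min(-2+0·(-2)=-2, -2+1·(-2)=-4, 5+2·(-2)=1, 8+3·(-2)=2) = -4 (attained by i=1)
p(-1) = min(-2+0·(-1)=-2, -2+1·(-1)=-3, 5+2·(-1)=3, 8+3·(-1)=5) = -3 (attained by i=1)
Answer: p(-2) = -4; p(-1) = -3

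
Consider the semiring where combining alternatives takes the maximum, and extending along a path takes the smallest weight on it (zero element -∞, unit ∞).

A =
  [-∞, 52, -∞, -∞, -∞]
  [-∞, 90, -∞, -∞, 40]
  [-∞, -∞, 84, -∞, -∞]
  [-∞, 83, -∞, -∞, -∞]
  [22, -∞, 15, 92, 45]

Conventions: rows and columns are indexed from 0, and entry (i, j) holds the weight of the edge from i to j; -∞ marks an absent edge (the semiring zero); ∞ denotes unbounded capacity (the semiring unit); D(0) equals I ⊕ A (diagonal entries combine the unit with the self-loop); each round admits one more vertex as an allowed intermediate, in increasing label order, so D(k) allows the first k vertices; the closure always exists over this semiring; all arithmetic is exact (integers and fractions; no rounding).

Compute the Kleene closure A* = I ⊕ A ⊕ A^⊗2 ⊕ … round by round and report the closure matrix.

D(0):
  [∞, 52, -∞, -∞, -∞]
  [-∞, ∞, -∞, -∞, 40]
  [-∞, -∞, ∞, -∞, -∞]
  [-∞, 83, -∞, ∞, -∞]
  [22, -∞, 15, 92, ∞]
D(1):
  [∞, 52, -∞, -∞, -∞]
  [-∞, ∞, -∞, -∞, 40]
  [-∞, -∞, ∞, -∞, -∞]
  [-∞, 83, -∞, ∞, -∞]
  [22, 22, 15, 92, ∞]
D(2):
  [∞, 52, -∞, -∞, 40]
  [-∞, ∞, -∞, -∞, 40]
  [-∞, -∞, ∞, -∞, -∞]
  [-∞, 83, -∞, ∞, 40]
  [22, 22, 15, 92, ∞]
D(3):
  [∞, 52, -∞, -∞, 40]
  [-∞, ∞, -∞, -∞, 40]
  [-∞, -∞, ∞, -∞, -∞]
  [-∞, 83, -∞, ∞, 40]
  [22, 22, 15, 92, ∞]
D(4):
  [∞, 52, -∞, -∞, 40]
  [-∞, ∞, -∞, -∞, 40]
  [-∞, -∞, ∞, -∞, -∞]
  [-∞, 83, -∞, ∞, 40]
  [22, 83, 15, 92, ∞]
D(5):
  [∞, 52, 15, 40, 40]
  [22, ∞, 15, 40, 40]
  [-∞, -∞, ∞, -∞, -∞]
  [22, 83, 15, ∞, 40]
  [22, 83, 15, 92, ∞]
Answer: A* = [[∞, 52, 15, 40, 40], [22, ∞, 15, 40, 40], [-∞, -∞, ∞, -∞, -∞], [22, 83, 15, ∞, 40], [22, 83, 15, 92, ∞]]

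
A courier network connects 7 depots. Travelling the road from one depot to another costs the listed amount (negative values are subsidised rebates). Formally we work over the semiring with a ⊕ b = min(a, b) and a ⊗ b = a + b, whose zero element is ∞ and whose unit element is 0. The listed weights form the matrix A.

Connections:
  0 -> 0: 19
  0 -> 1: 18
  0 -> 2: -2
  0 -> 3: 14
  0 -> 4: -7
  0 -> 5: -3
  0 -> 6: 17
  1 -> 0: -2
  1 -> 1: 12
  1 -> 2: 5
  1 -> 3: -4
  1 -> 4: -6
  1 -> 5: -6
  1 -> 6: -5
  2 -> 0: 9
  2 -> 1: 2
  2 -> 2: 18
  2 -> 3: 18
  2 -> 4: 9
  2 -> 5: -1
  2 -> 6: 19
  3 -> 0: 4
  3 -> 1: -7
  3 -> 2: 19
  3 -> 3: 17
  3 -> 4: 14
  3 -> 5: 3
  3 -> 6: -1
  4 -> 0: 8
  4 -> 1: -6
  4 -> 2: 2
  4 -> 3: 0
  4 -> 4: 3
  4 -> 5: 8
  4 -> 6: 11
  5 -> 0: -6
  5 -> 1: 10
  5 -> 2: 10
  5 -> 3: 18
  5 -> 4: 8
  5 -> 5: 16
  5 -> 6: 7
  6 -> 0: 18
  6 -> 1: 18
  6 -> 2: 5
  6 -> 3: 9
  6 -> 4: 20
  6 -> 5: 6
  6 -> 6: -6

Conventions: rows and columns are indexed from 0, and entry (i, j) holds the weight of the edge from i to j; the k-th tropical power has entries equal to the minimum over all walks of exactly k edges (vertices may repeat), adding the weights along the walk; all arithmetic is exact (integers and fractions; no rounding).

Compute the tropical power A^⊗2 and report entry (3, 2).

A^⊗2:
  [-9, -13, -5, -7, -4, -3, 4]
  [-12, -12, -4, -6, -9, -5, -11]
  [-7, 3, 7, -2, -4, -4, -3]
  [-9, 5, -2, -11, -13, -13, -12]
  [-8, -7, -1, -10, -12, -12, -11]
  [8, 2, -8, 6, -13, -9, 1]
  [0, 2, -1, 3, 11, 0, -12]
Key observation: the optimum is the walk 3->1->2, with weight (-7) + 5 = -2.
Optimal value attained by: walk 3->1->2.
Answer: (A^⊗2)[3][2] = -2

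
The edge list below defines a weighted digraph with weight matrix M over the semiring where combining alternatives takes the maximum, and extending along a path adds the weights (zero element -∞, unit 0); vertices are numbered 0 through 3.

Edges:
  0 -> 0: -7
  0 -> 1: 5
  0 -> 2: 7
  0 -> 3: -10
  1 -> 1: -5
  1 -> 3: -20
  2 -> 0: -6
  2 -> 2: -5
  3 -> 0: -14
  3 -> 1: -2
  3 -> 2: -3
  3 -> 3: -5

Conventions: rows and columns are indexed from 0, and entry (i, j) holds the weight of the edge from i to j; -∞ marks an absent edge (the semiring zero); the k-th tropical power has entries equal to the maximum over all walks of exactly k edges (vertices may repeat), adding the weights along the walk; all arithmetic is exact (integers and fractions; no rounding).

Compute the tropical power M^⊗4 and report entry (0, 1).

M^⊗2:
  [1, 0, 2, -15]
  [-34, -10, -23, -25]
  [-11, -1, 1, -16]
  [-9, -7, -7, -10]
M^⊗3:
  [-4, 6, 8, -9]
  [-29, -15, -27, -30]
  [-5, -6, -4, -21]
  [-13, -4, -2, -15]
M^⊗4:
  [2, 1, 3, -14]
  [-33, -20, -22, -35]
  [-10, 0, 2, -15]
  [-8, -8, -6, -20]
Key observation: the optimum is the walk 0->2->0->1->1, with weight 7 + (-6) + 5 + (-5) = 1.
Optimal value attained by: walk 0->2->0->1->1.
Answer: (M^⊗4)[0][1] = 1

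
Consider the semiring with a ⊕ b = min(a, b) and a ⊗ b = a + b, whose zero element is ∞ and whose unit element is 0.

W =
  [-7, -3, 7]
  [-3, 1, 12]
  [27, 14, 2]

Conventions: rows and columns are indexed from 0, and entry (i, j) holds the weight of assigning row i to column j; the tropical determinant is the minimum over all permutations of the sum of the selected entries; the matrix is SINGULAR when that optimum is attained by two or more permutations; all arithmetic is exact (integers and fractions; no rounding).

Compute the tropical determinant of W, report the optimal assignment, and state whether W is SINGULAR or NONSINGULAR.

σ = (0, 1, 2): (-7) + 1 + 2 = -4
σ = (0, 2, 1): (-7) + 12 + 14 = 19
σ = (1, 0, 2): (-3) + (-3) + 2 = -4
σ = (1, 2, 0): (-3) + 12 + 27 = 36
σ = (2, 0, 1): 7 + (-3) + 14 = 18
σ = (2, 1, 0): 7 + 1 + 27 = 35
Optimal value attained by: σ = (0, 1, 2).
Answer: det⊕(W) = -4; verdict: SINGULAR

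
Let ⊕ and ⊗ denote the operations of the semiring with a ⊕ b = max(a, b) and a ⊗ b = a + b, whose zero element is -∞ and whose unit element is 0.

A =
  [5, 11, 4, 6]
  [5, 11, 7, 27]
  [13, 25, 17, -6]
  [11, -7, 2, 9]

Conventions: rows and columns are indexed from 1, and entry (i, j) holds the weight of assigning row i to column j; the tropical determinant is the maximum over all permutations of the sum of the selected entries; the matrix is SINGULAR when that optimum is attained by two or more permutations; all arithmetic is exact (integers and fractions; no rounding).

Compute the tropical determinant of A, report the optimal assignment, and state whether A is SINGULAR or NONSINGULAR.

σ = (1, 2, 3, 4): 5 + 11 + 17 + 9 = 42
σ = (1, 2, 4, 3): 5 + 11 + (-6) + 2 = 12
σ = (1, 3, 2, 4): 5 + 7 + 25 + 9 = 46
σ = (1, 3, 4, 2): 5 + 7 + (-6) + (-7) = -1
σ = (1, 4, 2, 3): 5 + 27 + 25 + 2 = 59
σ = (1, 4, 3, 2): 5 + 27 + 17 + (-7) = 42
σ = (2, 1, 3, 4): 11 + 5 + 17 + 9 = 42
σ = (2, 1, 4, 3): 11 + 5 + (-6) + 2 = 12
σ = (2, 3, 1, 4): 11 + 7 + 13 + 9 = 40
σ = (2, 3, 4, 1): 11 + 7 + (-6) + 11 = 23
σ = (2, 4, 1, 3): 11 + 27 + 13 + 2 = 53
σ = (2, 4, 3, 1): 11 + 27 + 17 + 11 = 66
σ = (3, 1, 2, 4): 4 + 5 + 25 + 9 = 43
σ = (3, 1, 4, 2): 4 + 5 + (-6) + (-7) = -4
σ = (3, 2, 1, 4): 4 + 11 + 13 + 9 = 37
σ = (3, 2, 4, 1): 4 + 11 + (-6) + 11 = 20
σ = (3, 4, 1, 2): 4 + 27 + 13 + (-7) = 37
σ = (3, 4, 2, 1): 4 + 27 + 25 + 11 = 67
σ = (4, 1, 2, 3): 6 + 5 + 25 + 2 = 38
σ = (4, 1, 3, 2): 6 + 5 + 17 + (-7) = 21
σ = (4, 2, 1, 3): 6 + 11 + 13 + 2 = 32
σ = (4, 2, 3, 1): 6 + 11 + 17 + 11 = 45
σ = (4, 3, 1, 2): 6 + 7 + 13 + (-7) = 19
σ = (4, 3, 2, 1): 6 + 7 + 25 + 11 = 49
Optimal value attained by: σ = (3, 4, 2, 1).
Answer: det⊕(A) = 67; verdict: NONSINGULAR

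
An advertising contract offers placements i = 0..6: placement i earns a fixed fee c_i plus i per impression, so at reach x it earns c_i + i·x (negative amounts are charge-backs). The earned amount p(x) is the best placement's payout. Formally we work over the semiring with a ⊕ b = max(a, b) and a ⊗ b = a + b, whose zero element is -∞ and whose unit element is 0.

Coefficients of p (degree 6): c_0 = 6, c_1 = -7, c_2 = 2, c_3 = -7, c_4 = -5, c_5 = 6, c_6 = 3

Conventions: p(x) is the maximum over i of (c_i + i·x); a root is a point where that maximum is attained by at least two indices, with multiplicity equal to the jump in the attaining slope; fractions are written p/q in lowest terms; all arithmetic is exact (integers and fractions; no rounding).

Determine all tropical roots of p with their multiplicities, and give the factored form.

hull edge (i=0, c=6) to (i=5, c=6): slope 0, span 5
hull edge (i=5, c=6) to (i=6, c=3): slope -3, span 1
Factored form: p(x) = 3 ⊗ (x ⊕ 0) ⊗ (x ⊕ 0) ⊗ (x ⊕ 0) ⊗ (x ⊕ 0) ⊗ (x ⊕ 0) ⊗ (x ⊕ 3)
Answer: roots = 0 (mult 5), 3 (mult 1)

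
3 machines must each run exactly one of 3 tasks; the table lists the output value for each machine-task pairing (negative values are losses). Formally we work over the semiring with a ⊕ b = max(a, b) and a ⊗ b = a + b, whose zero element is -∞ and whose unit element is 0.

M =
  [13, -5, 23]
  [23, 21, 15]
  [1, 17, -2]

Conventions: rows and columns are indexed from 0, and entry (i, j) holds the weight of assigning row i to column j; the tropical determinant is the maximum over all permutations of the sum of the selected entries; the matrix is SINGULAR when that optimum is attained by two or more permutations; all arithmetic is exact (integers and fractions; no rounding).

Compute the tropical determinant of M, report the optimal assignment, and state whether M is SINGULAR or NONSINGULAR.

σ = (0, 1, 2): 13 + 21 + (-2) = 32
σ = (0, 2, 1): 13 + 15 + 17 = 45
σ = (1, 0, 2): (-5) + 23 + (-2) = 16
σ = (1, 2, 0): (-5) + 15 + 1 = 11
σ = (2, 0, 1): 23 + 23 + 17 = 63
σ = (2, 1, 0): 23 + 21 + 1 = 45
Optimal value attained by: σ = (2, 0, 1).
Answer: det⊕(M) = 63; verdict: NONSINGULAR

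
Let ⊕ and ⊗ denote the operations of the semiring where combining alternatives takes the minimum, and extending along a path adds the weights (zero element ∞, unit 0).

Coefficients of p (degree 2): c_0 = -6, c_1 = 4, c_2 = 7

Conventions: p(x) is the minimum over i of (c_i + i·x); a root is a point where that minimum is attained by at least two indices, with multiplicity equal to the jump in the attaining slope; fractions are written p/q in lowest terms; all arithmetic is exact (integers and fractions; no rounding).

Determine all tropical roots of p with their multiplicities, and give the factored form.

hull edge (i=0, c=-6) to (i=2, c=7): slope 13/2, span 2
Factored form: p(x) = 7 ⊗ (x ⊕ (-13/2)) ⊗ (x ⊕ (-13/2))
Answer: roots = -13/2 (mult 2)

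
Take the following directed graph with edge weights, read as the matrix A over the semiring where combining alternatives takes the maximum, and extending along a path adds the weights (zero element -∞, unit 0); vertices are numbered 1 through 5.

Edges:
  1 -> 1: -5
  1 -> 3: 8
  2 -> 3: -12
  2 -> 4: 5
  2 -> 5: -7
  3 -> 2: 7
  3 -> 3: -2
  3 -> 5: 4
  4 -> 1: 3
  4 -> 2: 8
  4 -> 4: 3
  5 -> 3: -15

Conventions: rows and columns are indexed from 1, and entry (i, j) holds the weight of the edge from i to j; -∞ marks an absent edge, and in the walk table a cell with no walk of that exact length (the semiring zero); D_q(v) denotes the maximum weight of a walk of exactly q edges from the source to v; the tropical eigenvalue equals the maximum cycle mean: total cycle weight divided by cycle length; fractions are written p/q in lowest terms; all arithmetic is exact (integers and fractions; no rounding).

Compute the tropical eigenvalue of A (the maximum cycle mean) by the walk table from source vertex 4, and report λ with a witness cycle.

q=0: [-∞, -∞, -∞, 0, -∞]
q=1: [3, 8, -∞, 3, -∞]
q=2: [6, 11, 11, 13, 1]
q=3: [16, 21, 14, 16, 15]
q=4: [19, 24, 24, 26, 18]
q=5: [29, 34, 27, 29, 28]
Optimal cycle mean attained by: cycle 2->4->2, total 5 + 8, length 2.
Answer: λ = 13/2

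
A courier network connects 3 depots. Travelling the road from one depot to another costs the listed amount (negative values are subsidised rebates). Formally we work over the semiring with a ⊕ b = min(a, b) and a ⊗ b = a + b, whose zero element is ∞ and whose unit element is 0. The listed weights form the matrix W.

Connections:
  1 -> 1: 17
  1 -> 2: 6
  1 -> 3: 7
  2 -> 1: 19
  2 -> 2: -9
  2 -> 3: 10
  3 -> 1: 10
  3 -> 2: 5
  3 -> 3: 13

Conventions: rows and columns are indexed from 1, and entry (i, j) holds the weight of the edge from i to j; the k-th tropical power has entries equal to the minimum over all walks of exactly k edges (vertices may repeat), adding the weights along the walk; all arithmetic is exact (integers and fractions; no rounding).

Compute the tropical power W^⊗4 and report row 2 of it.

W^⊗2:
  [17, -3, 16]
  [10, -18, 1]
  [23, -4, 15]
W^⊗3:
  [16, -12, 7]
  [1, -27, -8]
  [15, -13, 6]
W^⊗4:
  [7, -21, -2]
  [-8, -36, -17]
  [6, -22, -3]
Answer: row 2 of W^⊗4 = [-8, -36, -17]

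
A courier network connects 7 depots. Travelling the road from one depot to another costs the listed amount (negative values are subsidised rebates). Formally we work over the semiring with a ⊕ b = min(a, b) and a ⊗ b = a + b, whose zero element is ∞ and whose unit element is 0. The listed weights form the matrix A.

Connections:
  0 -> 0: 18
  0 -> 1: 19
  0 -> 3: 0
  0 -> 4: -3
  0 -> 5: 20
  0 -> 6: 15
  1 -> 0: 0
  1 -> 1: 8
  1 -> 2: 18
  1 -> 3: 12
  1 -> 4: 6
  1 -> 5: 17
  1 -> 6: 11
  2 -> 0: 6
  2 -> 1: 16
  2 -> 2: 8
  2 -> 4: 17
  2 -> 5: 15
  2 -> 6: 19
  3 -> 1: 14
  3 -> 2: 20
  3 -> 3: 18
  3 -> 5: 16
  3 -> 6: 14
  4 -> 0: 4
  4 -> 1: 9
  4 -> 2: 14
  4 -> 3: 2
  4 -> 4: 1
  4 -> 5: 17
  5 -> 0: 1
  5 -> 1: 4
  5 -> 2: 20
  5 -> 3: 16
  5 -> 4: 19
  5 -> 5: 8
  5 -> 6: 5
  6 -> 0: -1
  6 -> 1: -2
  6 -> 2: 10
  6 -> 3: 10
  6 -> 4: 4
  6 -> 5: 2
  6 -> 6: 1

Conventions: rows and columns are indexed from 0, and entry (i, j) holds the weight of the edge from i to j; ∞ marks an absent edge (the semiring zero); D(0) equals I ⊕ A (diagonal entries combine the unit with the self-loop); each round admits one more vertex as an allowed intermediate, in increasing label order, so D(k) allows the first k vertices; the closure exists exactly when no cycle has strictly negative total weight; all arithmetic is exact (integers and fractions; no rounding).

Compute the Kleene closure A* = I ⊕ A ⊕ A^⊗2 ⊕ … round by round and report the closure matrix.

D(0):
  [0, 19, ∞, 0, -3, 20, 15]
  [0, 0, 18, 12, 6, 17, 11]
  [6, 16, 0, ∞, 17, 15, 19]
  [∞, 14, 20, 0, ∞, 16, 14]
  [4, 9, 14, 2, 0, 17, ∞]
  [1, 4, 20, 16, 19, 0, 5]
  [-1, -2, 10, 10, 4, 2, 0]
D(1):
  [0, 19, ∞, 0, -3, 20, 15]
  [0, 0, 18, 0, -3, 17, 11]
  [6, 16, 0, 6, 3, 15, 19]
  [∞, 14, 20, 0, ∞, 16, 14]
  [4, 9, 14, 2, 0, 17, 19]
  [1, 4, 20, 1, -2, 0, 5]
  [-1, -2, 10, -1, -4, 2, 0]
D(2):
  [0, 19, 37, 0, -3, 20, 15]
  [0, 0, 18, 0, -3, 17, 11]
  [6, 16, 0, 6, 3, 15, 19]
  [14, 14, 20, 0, 11, 16, 14]
  [4, 9, 14, 2, 0, 17, 19]
  [1, 4, 20, 1, -2, 0, 5]
  [-2, -2, 10, -2, -5, 2, 0]
D(3):
  [0, 19, 37, 0, -3, 20, 15]
  [0, 0, 18, 0, -3, 17, 11]
  [6, 16, 0, 6, 3, 15, 19]
  [14, 14, 20, 0, 11, 16, 14]
  [4, 9, 14, 2, 0, 17, 19]
  [1, 4, 20, 1, -2, 0, 5]
  [-2, -2, 10, -2, -5, 2, 0]
D(4):
  [0, 14, 20, 0, -3, 16, 14]
  [0, 0, 18, 0, -3, 16, 11]
  [6, 16, 0, 6, 3, 15, 19]
  [14, 14, 20, 0, 11, 16, 14]
  [4, 9, 14, 2, 0, 17, 16]
  [1, 4, 20, 1, -2, 0, 5]
  [-2, -2, 10, -2, -5, 2, 0]
D(5):
  [0, 6, 11, -1, -3, 14, 13]
  [0, 0, 11, -1, -3, 14, 11]
  [6, 12, 0, 5, 3, 15, 19]
  [14, 14, 20, 0, 11, 16, 14]
  [4, 9, 14, 2, 0, 17, 16]
  [1, 4, 12, 0, -2, 0, 5]
  [-2, -2, 9, -3, -5, 2, 0]
D(6):
  [0, 6, 11, -1, -3, 14, 13]
  [0, 0, 11, -1, -3, 14, 11]
  [6, 12, 0, 5, 3, 15, 19]
  [14, 14, 20, 0, 11, 16, 14]
  [4, 9, 14, 2, 0, 17, 16]
  [1, 4, 12, 0, -2, 0, 5]
  [-2, -2, 9, -3, -5, 2, 0]
D(7):
  [0, 6, 11, -1, -3, 14, 13]
  [0, 0, 11, -1, -3, 13, 11]
  [6, 12, 0, 5, 3, 15, 19]
  [12, 12, 20, 0, 9, 16, 14]
  [4, 9, 14, 2, 0, 17, 16]
  [1, 3, 12, 0, -2, 0, 5]
  [-2, -2, 9, -3, -5, 2, 0]
Answer: A* = [[0, 6, 11, -1, -3, 14, 13], [0, 0, 11, -1, -3, 13, 11], [6, 12, 0, 5, 3, 15, 19], [12, 12, 20, 0, 9, 16, 14], [4, 9, 14, 2, 0, 17, 16], [1, 3, 12, 0, -2, 0, 5], [-2, -2, 9, -3, -5, 2, 0]]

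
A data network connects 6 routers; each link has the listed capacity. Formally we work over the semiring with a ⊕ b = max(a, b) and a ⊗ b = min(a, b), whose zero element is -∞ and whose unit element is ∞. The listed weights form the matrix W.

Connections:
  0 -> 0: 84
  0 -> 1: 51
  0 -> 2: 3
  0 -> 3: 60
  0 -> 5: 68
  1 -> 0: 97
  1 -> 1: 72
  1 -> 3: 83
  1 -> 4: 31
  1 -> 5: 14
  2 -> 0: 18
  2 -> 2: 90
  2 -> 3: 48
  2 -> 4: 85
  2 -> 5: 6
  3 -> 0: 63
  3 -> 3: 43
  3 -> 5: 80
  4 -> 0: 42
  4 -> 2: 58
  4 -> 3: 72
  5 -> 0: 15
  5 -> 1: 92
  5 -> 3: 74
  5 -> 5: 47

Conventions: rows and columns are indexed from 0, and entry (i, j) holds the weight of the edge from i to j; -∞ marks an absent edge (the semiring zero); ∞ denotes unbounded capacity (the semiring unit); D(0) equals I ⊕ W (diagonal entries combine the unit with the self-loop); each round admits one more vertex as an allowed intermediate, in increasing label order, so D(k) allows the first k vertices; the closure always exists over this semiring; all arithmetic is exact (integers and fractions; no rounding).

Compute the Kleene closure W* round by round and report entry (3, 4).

D(0):
  [∞, 51, 3, 60, -∞, 68]
  [97, ∞, -∞, 83, 31, 14]
  [18, -∞, ∞, 48, 85, 6]
  [63, -∞, -∞, ∞, -∞, 80]
  [42, -∞, 58, 72, ∞, -∞]
  [15, 92, -∞, 74, -∞, ∞]
D(1):
  [∞, 51, 3, 60, -∞, 68]
  [97, ∞, 3, 83, 31, 68]
  [18, 18, ∞, 48, 85, 18]
  [63, 51, 3, ∞, -∞, 80]
  [42, 42, 58, 72, ∞, 42]
  [15, 92, 3, 74, -∞, ∞]
D(2):
  [∞, 51, 3, 60, 31, 68]
  [97, ∞, 3, 83, 31, 68]
  [18, 18, ∞, 48, 85, 18]
  [63, 51, 3, ∞, 31, 80]
  [42, 42, 58, 72, ∞, 42]
  [92, 92, 3, 83, 31, ∞]
D(3):
  [∞, 51, 3, 60, 31, 68]
  [97, ∞, 3, 83, 31, 68]
  [18, 18, ∞, 48, 85, 18]
  [63, 51, 3, ∞, 31, 80]
  [42, 42, 58, 72, ∞, 42]
  [92, 92, 3, 83, 31, ∞]
D(4):
  [∞, 51, 3, 60, 31, 68]
  [97, ∞, 3, 83, 31, 80]
  [48, 48, ∞, 48, 85, 48]
  [63, 51, 3, ∞, 31, 80]
  [63, 51, 58, 72, ∞, 72]
  [92, 92, 3, 83, 31, ∞]
D(5):
  [∞, 51, 31, 60, 31, 68]
  [97, ∞, 31, 83, 31, 80]
  [63, 51, ∞, 72, 85, 72]
  [63, 51, 31, ∞, 31, 80]
  [63, 51, 58, 72, ∞, 72]
  [92, 92, 31, 83, 31, ∞]
D(6):
  [∞, 68, 31, 68, 31, 68]
  [97, ∞, 31, 83, 31, 80]
  [72, 72, ∞, 72, 85, 72]
  [80, 80, 31, ∞, 31, 80]
  [72, 72, 58, 72, ∞, 72]
  [92, 92, 31, 83, 31, ∞]
Answer: W*[3][4] = 31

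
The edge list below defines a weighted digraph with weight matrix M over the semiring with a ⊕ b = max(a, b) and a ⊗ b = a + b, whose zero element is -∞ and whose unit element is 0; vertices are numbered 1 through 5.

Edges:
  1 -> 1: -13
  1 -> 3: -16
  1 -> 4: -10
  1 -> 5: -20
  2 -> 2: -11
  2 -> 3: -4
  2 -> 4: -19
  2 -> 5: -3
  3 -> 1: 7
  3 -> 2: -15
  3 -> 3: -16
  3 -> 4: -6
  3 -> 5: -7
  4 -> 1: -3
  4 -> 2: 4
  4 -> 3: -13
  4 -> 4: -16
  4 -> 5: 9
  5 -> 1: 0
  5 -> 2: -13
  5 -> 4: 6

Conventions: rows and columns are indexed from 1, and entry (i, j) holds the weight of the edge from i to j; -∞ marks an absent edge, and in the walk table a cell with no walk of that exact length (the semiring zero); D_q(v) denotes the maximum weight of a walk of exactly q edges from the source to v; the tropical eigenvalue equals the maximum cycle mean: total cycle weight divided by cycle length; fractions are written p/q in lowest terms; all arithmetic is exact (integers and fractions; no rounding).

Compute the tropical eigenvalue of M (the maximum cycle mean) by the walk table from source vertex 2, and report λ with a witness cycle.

q=0: [-∞, 0, -∞, -∞, -∞]
q=1: [-∞, -11, -4, -19, -3]
q=2: [3, -15, -15, 3, -10]
q=3: [0, 7, -10, -4, 12]
q=4: [12, 0, 3, 18, 5]
q=5: [15, 22, 5, 11, 27]
Optimal cycle mean attained by: cycle 4->5->4, total 9 + 6, length 2.
Answer: λ = 15/2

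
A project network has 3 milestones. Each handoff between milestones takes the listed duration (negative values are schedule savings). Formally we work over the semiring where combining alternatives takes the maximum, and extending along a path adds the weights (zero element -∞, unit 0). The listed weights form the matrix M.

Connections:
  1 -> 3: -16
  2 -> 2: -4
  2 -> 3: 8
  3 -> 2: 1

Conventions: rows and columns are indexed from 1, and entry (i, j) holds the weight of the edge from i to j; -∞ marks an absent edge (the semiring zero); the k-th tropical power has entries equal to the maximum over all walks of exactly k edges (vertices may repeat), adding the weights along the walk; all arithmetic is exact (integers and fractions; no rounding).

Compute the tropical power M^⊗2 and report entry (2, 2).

M^⊗2:
  [-∞, -15, -∞]
  [-∞, 9, 4]
  [-∞, -3, 9]
Key observation: the optimum is the walk 2->3->2, with weight 8 + 1 = 9.
Optimal value attained by: walk 2->3->2.
Answer: (M^⊗2)[2][2] = 9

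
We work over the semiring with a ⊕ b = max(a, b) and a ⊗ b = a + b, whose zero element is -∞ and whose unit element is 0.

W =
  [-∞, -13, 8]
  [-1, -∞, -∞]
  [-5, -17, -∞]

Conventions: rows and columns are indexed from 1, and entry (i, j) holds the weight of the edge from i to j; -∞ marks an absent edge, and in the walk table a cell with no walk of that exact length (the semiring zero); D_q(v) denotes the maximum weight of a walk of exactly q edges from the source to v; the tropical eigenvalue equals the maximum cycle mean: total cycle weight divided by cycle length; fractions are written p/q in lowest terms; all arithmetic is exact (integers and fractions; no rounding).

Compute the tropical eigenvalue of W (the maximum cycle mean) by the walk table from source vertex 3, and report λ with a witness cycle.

q=0: [-∞, -∞, 0]
q=1: [-5, -17, -∞]
q=2: [-18, -18, 3]
q=3: [-2, -14, -10]
Optimal cycle mean attained by: cycle 1->3->1, total 8 + (-5), length 2.
Answer: λ = 3/2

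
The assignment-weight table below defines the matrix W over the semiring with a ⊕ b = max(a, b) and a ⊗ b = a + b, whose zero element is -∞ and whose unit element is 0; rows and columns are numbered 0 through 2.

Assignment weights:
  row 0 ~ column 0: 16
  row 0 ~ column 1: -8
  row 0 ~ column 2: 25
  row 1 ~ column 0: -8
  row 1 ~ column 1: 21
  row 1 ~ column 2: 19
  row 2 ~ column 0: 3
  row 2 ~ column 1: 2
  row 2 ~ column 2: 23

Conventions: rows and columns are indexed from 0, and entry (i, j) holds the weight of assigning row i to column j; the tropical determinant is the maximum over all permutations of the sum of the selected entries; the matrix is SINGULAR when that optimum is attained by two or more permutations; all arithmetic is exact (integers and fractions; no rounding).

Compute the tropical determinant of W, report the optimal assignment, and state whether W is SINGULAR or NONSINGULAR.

σ = (0, 1, 2): 16 + 21 + 23 = 60
σ = (0, 2, 1): 16 + 19 + 2 = 37
σ = (1, 0, 2): (-8) + (-8) + 23 = 7
σ = (1, 2, 0): (-8) + 19 + 3 = 14
σ = (2, 0, 1): 25 + (-8) + 2 = 19
σ = (2, 1, 0): 25 + 21 + 3 = 49
Optimal value attained by: σ = (0, 1, 2).
Answer: det⊕(W) = 60; verdict: NONSINGULAR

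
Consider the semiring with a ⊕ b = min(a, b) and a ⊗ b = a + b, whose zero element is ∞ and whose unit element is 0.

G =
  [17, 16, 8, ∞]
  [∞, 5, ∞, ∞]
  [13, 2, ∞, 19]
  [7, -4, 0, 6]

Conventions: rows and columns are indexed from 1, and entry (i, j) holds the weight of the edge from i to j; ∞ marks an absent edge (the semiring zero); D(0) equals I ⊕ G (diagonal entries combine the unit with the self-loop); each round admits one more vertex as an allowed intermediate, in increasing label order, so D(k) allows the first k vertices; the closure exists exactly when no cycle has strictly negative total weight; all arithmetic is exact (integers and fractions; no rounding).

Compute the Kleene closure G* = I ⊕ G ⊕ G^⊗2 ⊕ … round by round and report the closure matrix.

D(0):
  [0, 16, 8, ∞]
  [∞, 0, ∞, ∞]
  [13, 2, 0, 19]
  [7, -4, 0, 0]
D(1):
  [0, 16, 8, ∞]
  [∞, 0, ∞, ∞]
  [13, 2, 0, 19]
  [7, -4, 0, 0]
D(2):
  [0, 16, 8, ∞]
  [∞, 0, ∞, ∞]
  [13, 2, 0, 19]
  [7, -4, 0, 0]
D(3):
  [0, 10, 8, 27]
  [∞, 0, ∞, ∞]
  [13, 2, 0, 19]
  [7, -4, 0, 0]
D(4):
  [0, 10, 8, 27]
  [∞, 0, ∞, ∞]
  [13, 2, 0, 19]
  [7, -4, 0, 0]
Answer: G* = [[0, 10, 8, 27], [∞, 0, ∞, ∞], [13, 2, 0, 19], [7, -4, 0, 0]]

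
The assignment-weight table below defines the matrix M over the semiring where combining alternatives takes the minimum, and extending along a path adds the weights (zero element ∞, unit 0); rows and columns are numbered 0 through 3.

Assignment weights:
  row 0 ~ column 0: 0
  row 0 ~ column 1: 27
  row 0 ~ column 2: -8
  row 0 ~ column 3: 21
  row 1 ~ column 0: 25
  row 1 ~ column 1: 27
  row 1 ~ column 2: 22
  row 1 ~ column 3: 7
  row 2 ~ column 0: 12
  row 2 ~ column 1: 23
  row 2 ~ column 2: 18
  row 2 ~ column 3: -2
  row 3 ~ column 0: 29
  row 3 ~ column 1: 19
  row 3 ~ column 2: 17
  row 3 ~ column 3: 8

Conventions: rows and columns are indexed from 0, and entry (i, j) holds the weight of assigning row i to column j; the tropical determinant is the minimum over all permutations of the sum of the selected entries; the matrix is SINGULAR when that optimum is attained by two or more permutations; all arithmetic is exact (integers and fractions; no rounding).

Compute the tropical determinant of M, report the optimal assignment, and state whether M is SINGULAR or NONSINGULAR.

σ = (0, 1, 2, 3): 0 + 27 + 18 + 8 = 53
σ = (0, 1, 3, 2): 0 + 27 + (-2) + 17 = 42
σ = (0, 2, 1, 3): 0 + 22 + 23 + 8 = 53
σ = (0, 2, 3, 1): 0 + 22 + (-2) + 19 = 39
σ = (0, 3, 1, 2): 0 + 7 + 23 + 17 = 47
σ = (0, 3, 2, 1): 0 + 7 + 18 + 19 = 44
σ = (1, 0, 2, 3): 27 + 25 + 18 + 8 = 78
σ = (1, 0, 3, 2): 27 + 25 + (-2) + 17 = 67
σ = (1, 2, 0, 3): 27 + 22 + 12 + 8 = 69
σ = (1, 2, 3, 0): 27 + 22 + (-2) + 29 = 76
σ = (1, 3, 0, 2): 27 + 7 + 12 + 17 = 63
σ = (1, 3, 2, 0): 27 + 7 + 18 + 29 = 81
σ = (2, 0, 1, 3): (-8) + 25 + 23 + 8 = 48
σ = (2, 0, 3, 1): (-8) + 25 + (-2) + 19 = 34
σ = (2, 1, 0, 3): (-8) + 27 + 12 + 8 = 39
σ = (2, 1, 3, 0): (-8) + 27 + (-2) + 29 = 46
σ = (2, 3, 0, 1): (-8) + 7 + 12 + 19 = 30
σ = (2, 3, 1, 0): (-8) + 7 + 23 + 29 = 51
σ = (3, 0, 1, 2): 21 + 25 + 23 + 17 = 86
σ = (3, 0, 2, 1): 21 + 25 + 18 + 19 = 83
σ = (3, 1, 0, 2): 21 + 27 + 12 + 17 = 77
σ = (3, 1, 2, 0): 21 + 27 + 18 + 29 = 95
σ = (3, 2, 0, 1): 21 + 22 + 12 + 19 = 74
σ = (3, 2, 1, 0): 21 + 22 + 23 + 29 = 95
Optimal value attained by: σ = (2, 3, 0, 1).
Answer: det⊕(M) = 30; verdict: NONSINGULAR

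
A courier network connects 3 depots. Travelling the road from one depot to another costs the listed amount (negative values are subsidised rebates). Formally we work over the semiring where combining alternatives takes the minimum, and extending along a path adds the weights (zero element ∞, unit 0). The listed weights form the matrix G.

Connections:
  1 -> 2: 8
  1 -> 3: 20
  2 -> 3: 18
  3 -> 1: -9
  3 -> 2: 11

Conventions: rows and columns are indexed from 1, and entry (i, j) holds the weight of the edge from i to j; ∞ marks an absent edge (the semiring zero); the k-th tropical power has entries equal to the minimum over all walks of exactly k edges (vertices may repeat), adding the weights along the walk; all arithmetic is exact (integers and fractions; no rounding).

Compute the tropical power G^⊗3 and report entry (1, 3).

G^⊗2:
  [11, 31, 26]
  [9, 29, ∞]
  [∞, -1, 11]
G^⊗3:
  [17, 19, 31]
  [∞, 17, 29]
  [2, 22, 17]
Key observation: the optimum is the walk 1->3->1->3, with weight 20 + (-9) + 20 = 31.
Optimal value attained by: walk 1->3->1->3.
Answer: (G^⊗3)[1][3] = 31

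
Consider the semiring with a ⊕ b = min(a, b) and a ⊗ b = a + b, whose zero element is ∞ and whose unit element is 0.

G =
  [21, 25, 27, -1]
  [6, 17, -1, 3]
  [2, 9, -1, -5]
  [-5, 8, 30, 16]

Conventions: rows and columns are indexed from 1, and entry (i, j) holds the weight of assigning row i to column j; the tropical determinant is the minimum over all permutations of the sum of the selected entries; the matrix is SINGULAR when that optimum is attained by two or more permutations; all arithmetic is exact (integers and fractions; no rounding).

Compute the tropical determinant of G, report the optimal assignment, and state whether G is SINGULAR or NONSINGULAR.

σ = (1, 2, 3, 4): 21 + 17 + (-1) + 16 = 53
σ = (1, 2, 4, 3): 21 + 17 + (-5) + 30 = 63
σ = (1, 3, 2, 4): 21 + (-1) + 9 + 16 = 45
σ = (1, 3, 4, 2): 21 + (-1) + (-5) + 8 = 23
σ = (1, 4, 2, 3): 21 + 3 + 9 + 30 = 63
σ = (1, 4, 3, 2): 21 + 3 + (-1) + 8 = 31
σ = (2, 1, 3, 4): 25 + 6 + (-1) + 16 = 46
σ = (2, 1, 4, 3): 25 + 6 + (-5) + 30 = 56
σ = (2, 3, 1, 4): 25 + (-1) + 2 + 16 = 42
σ = (2, 3, 4, 1): 25 + (-1) + (-5) + (-5) = 14
σ = (2, 4, 1, 3): 25 + 3 + 2 + 30 = 60
σ = (2, 4, 3, 1): 25 + 3 + (-1) + (-5) = 22
σ = (3, 1, 2, 4): 27 + 6 + 9 + 16 = 58
σ = (3, 1, 4, 2): 27 + 6 + (-5) + 8 = 36
σ = (3, 2, 1, 4): 27 + 17 + 2 + 16 = 62
σ = (3, 2, 4, 1): 27 + 17 + (-5) + (-5) = 34
σ = (3, 4, 1, 2): 27 + 3 + 2 + 8 = 40
σ = (3, 4, 2, 1): 27 + 3 + 9 + (-5) = 34
σ = (4, 1, 2, 3): (-1) + 6 + 9 + 30 = 44
σ = (4, 1, 3, 2): (-1) + 6 + (-1) + 8 = 12
σ = (4, 2, 1, 3): (-1) + 17 + 2 + 30 = 48
σ = (4, 2, 3, 1): (-1) + 17 + (-1) + (-5) = 10
σ = (4, 3, 1, 2): (-1) + (-1) + 2 + 8 = 8
σ = (4, 3, 2, 1): (-1) + (-1) + 9 + (-5) = 2
Optimal value attained by: σ = (4, 3, 2, 1).
Answer: det⊕(G) = 2; verdict: NONSINGULAR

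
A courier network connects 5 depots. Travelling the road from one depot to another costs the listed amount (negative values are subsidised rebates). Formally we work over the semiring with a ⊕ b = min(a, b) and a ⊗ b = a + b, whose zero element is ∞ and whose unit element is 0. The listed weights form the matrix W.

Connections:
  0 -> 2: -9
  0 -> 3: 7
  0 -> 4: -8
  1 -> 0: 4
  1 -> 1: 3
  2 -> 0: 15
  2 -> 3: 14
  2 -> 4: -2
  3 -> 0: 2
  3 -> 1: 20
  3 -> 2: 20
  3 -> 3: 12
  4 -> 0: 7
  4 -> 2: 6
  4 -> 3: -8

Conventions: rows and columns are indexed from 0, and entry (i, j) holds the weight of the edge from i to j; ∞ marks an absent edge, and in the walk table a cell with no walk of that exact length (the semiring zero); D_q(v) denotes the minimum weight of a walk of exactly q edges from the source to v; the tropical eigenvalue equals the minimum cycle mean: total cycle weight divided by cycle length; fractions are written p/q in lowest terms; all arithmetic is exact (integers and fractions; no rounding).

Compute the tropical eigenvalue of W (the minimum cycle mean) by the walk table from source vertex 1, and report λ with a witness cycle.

q=0: [∞, 0, ∞, ∞, ∞]
q=1: [4, 3, ∞, ∞, ∞]
q=2: [7, 6, -5, 11, -4]
q=3: [3, 9, -2, -12, -7]
q=4: [-10, 8, -6, -15, -5]
q=5: [-13, 5, -19, -13, -18]
Optimal cycle mean attained by: cycle 0->4->3->0, total (-8) + (-8) + 2, length 3.
Answer: λ = -14/3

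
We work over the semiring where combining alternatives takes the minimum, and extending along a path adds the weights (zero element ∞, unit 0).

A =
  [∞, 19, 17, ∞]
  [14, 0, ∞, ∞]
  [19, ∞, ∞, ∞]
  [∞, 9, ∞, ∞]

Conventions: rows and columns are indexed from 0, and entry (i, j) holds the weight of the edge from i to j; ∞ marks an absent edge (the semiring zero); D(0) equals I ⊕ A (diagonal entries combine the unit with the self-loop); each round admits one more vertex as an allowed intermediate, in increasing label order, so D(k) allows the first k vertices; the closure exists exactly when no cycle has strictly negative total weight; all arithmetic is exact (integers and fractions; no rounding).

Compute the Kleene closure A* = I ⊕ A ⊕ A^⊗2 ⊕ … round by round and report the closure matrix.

D(0):
  [0, 19, 17, ∞]
  [14, 0, ∞, ∞]
  [19, ∞, 0, ∞]
  [∞, 9, ∞, 0]
D(1):
  [0, 19, 17, ∞]
  [14, 0, 31, ∞]
  [19, 38, 0, ∞]
  [∞, 9, ∞, 0]
D(2):
  [0, 19, 17, ∞]
  [14, 0, 31, ∞]
  [19, 38, 0, ∞]
  [23, 9, 40, 0]
D(3):
  [0, 19, 17, ∞]
  [14, 0, 31, ∞]
  [19, 38, 0, ∞]
  [23, 9, 40, 0]
D(4):
  [0, 19, 17, ∞]
  [14, 0, 31, ∞]
  [19, 38, 0, ∞]
  [23, 9, 40, 0]
Answer: A* = [[0, 19, 17, ∞], [14, 0, 31, ∞], [19, 38, 0, ∞], [23, 9, 40, 0]]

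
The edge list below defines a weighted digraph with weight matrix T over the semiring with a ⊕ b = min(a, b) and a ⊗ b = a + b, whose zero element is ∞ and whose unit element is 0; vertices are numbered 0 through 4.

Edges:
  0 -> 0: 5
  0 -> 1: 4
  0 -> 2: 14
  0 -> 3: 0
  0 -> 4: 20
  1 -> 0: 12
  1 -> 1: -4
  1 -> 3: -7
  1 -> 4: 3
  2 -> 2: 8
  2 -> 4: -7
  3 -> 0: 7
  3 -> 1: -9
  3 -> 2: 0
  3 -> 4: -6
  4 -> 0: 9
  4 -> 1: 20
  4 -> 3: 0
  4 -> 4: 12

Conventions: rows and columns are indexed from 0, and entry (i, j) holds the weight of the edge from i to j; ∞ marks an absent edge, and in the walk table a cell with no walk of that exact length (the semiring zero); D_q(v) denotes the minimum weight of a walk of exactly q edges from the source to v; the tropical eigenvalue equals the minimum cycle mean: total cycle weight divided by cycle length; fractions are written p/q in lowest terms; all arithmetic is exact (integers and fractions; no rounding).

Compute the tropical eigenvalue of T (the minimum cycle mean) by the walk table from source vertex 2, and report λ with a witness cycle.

q=0: [∞, ∞, 0, ∞, ∞]
q=1: [∞, ∞, 8, ∞, -7]
q=2: [2, 13, 16, -7, 1]
q=3: [0, -16, -7, 1, -13]
q=4: [-4, -20, 1, -23, -14]
q=5: [-16, -32, -23, -27, -29]
Optimal cycle mean attained by: cycle 1->3->1, total (-7) + (-9), length 2.
Answer: λ = -8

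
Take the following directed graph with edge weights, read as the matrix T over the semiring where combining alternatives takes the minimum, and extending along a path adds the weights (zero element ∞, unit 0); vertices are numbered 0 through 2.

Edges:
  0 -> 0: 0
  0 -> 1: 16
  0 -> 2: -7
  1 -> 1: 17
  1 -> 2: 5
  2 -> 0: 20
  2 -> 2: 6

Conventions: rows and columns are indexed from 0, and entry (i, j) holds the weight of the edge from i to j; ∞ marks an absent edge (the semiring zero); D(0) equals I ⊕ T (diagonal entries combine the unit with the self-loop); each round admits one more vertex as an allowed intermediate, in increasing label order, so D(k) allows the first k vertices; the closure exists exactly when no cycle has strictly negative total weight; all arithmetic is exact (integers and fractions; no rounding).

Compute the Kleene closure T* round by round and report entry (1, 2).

D(0):
  [0, 16, -7]
  [∞, 0, 5]
  [20, ∞, 0]
D(1):
  [0, 16, -7]
  [∞, 0, 5]
  [20, 36, 0]
D(2):
  [0, 16, -7]
  [∞, 0, 5]
  [20, 36, 0]
D(3):
  [0, 16, -7]
  [25, 0, 5]
  [20, 36, 0]
Answer: T*[1][2] = 5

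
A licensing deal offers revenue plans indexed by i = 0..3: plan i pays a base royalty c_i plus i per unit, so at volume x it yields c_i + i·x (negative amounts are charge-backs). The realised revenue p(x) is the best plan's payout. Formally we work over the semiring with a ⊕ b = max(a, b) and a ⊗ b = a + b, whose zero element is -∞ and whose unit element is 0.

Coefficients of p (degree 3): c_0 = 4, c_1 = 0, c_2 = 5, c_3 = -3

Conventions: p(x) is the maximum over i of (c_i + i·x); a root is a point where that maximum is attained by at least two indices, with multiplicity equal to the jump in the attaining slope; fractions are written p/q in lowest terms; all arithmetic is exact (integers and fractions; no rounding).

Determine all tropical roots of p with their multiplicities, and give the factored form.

hull edge (i=0, c=4) to (i=2, c=5): slope 1/2, span 2
hull edge (i=2, c=5) to (i=3, c=-3): slope -8, span 1
Factored form: p(x) = -3 ⊗ (x ⊕ (-1/2)) ⊗ (x ⊕ (-1/2)) ⊗ (x ⊕ 8)
Answer: roots = -1/2 (mult 2), 8 (mult 1)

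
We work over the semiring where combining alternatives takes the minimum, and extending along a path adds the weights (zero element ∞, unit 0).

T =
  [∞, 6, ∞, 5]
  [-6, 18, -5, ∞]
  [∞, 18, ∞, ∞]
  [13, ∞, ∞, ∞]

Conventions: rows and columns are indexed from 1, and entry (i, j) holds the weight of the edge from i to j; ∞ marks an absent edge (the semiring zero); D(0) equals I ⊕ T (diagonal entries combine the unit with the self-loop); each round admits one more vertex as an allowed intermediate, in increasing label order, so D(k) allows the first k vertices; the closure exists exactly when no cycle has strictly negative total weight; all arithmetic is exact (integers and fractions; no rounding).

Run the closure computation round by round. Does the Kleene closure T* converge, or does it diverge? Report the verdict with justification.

D(0):
  [0, 6, ∞, 5]
  [-6, 0, -5, ∞]
  [∞, 18, 0, ∞]
  [13, ∞, ∞, 0]
D(1):
  [0, 6, ∞, 5]
  [-6, 0, -5, -1]
  [∞, 18, 0, ∞]
  [13, 19, ∞, 0]
D(2):
  [0, 6, 1, 5]
  [-6, 0, -5, -1]
  [12, 18, 0, 17]
  [13, 19, 14, 0]
D(3):
  [0, 6, 1, 5]
  [-6, 0, -5, -1]
  [12, 18, 0, 17]
  [13, 19, 14, 0]
D(4):
  [0, 6, 1, 5]
  [-6, 0, -5, -1]
  [12, 18, 0, 17]
  [13, 19, 14, 0]
Key observation: every diagonal entry stays at the unit through all rounds, so no improving cycle exists.
Answer: CONVERGES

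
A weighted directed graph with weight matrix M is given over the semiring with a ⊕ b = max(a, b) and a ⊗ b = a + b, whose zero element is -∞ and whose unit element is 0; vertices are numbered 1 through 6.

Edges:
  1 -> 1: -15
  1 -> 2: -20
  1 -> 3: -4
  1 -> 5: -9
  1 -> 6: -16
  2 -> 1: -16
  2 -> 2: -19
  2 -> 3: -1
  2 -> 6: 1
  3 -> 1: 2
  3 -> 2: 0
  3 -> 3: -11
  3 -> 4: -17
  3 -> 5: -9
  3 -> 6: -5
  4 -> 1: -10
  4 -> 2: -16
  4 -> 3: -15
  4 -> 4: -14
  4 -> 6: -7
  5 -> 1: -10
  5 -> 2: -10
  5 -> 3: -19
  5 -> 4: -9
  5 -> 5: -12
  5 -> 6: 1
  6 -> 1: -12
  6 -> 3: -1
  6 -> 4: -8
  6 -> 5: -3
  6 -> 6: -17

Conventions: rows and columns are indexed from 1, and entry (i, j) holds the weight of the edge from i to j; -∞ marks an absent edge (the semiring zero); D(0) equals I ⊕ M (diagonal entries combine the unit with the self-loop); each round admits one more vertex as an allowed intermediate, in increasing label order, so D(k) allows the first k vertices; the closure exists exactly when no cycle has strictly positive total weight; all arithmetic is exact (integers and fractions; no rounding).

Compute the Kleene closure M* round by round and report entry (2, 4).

D(0):
  [0, -20, -4, -∞, -9, -16]
  [-16, 0, -1, -∞, -∞, 1]
  [2, 0, 0, -17, -9, -5]
  [-10, -16, -15, 0, -∞, -7]
  [-10, -10, -19, -9, 0, 1]
  [-12, -∞, -1, -8, -3, 0]
D(1):
  [0, -20, -4, -∞, -9, -16]
  [-16, 0, -1, -∞, -25, 1]
  [2, 0, 0, -17, -7, -5]
  [-10, -16, -14, 0, -19, -7]
  [-10, -10, -14, -9, 0, 1]
  [-12, -32, -1, -8, -3, 0]
D(2):
  [0, -20, -4, -∞, -9, -16]
  [-16, 0, -1, -∞, -25, 1]
  [2, 0, 0, -17, -7, 1]
  [-10, -16, -14, 0, -19, -7]
  [-10, -10, -11, -9, 0, 1]
  [-12, -32, -1, -8, -3, 0]
D(3):
  [0, -4, -4, -21, -9, -3]
  [1, 0, -1, -18, -8, 1]
  [2, 0, 0, -17, -7, 1]
  [-10, -14, -14, 0, -19, -7]
  [-9, -10, -11, -9, 0, 1]
  [1, -1, -1, -8, -3, 0]
D(4):
  [0, -4, -4, -21, -9, -3]
  [1, 0, -1, -18, -8, 1]
  [2, 0, 0, -17, -7, 1]
  [-10, -14, -14, 0, -19, -7]
  [-9, -10, -11, -9, 0, 1]
  [1, -1, -1, -8, -3, 0]
D(5):
  [0, -4, -4, -18, -9, -3]
  [1, 0, -1, -17, -8, 1]
  [2, 0, 0, -16, -7, 1]
  [-10, -14, -14, 0, -19, -7]
  [-9, -10, -11, -9, 0, 1]
  [1, -1, -1, -8, -3, 0]
D(6):
  [0, -4, -4, -11, -6, -3]
  [2, 0, 0, -7, -2, 1]
  [2, 0, 0, -7, -2, 1]
  [-6, -8, -8, 0, -10, -7]
  [2, 0, 0, -7, 0, 1]
  [1, -1, -1, -8, -3, 0]
Answer: M*[2][4] = -7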